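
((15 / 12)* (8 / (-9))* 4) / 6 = -20 / 27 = -0.74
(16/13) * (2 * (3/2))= 48/13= 3.69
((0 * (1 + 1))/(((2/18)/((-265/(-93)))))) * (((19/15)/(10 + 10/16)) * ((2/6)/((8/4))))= 0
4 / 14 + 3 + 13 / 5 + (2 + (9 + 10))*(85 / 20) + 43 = 19339 / 140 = 138.14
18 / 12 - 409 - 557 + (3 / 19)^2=-696351 / 722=-964.48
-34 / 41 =-0.83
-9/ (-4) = 9/ 4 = 2.25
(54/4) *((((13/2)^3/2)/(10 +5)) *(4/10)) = 19773/400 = 49.43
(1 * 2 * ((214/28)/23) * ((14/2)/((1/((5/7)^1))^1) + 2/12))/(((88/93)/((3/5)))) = 308481/141680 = 2.18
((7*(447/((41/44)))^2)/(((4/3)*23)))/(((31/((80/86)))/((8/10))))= 64987477632/51537779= 1260.97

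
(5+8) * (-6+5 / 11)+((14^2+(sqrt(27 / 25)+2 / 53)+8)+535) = 3 * sqrt(3) / 5+388830 / 583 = 667.99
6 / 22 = 0.27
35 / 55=7 / 11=0.64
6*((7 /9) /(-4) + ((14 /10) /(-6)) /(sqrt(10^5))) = -7 /6 - 7*sqrt(10) /5000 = -1.17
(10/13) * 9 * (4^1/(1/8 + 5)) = 2880/533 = 5.40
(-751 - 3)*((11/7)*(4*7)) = -33176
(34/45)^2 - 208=-420044/2025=-207.43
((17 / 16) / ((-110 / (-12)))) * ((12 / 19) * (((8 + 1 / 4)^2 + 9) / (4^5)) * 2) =188649 / 17121280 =0.01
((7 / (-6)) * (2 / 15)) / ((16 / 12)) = -7 / 60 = -0.12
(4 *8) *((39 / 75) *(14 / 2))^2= 264992 / 625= 423.99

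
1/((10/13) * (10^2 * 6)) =0.00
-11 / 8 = -1.38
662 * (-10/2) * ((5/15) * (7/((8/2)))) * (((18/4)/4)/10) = -6951/32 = -217.22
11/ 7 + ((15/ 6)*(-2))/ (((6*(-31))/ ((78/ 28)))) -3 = -1175/ 868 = -1.35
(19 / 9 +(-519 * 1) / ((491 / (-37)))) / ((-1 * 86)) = -91078 / 190017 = -0.48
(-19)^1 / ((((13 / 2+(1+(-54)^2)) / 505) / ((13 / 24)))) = -124735 / 70164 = -1.78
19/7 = 2.71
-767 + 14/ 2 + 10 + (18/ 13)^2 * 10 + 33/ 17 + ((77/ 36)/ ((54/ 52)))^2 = -491737641355/ 678591108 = -724.64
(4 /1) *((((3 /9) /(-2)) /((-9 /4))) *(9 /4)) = 0.67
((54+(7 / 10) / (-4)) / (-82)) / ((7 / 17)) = -36601 / 22960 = -1.59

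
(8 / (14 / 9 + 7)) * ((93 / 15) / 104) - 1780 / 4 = -2226946 / 5005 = -444.94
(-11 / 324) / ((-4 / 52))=0.44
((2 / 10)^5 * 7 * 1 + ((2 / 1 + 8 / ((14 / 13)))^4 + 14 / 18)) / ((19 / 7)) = 28090374902 / 9646875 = 2911.86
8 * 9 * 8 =576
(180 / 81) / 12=5 / 27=0.19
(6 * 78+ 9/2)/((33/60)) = 859.09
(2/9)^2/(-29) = -4/2349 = -0.00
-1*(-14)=14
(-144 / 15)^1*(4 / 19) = -192 / 95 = -2.02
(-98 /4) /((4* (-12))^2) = -49 /4608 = -0.01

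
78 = 78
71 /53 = 1.34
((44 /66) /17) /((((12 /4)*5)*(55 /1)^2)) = 2 /2314125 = 0.00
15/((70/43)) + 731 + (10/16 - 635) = 105.84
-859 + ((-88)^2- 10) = 6875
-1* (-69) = 69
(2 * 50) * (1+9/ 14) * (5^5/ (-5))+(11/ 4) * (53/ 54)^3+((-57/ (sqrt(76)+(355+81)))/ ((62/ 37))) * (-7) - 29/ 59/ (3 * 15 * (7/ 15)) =-102675.46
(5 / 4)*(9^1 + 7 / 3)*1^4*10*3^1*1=425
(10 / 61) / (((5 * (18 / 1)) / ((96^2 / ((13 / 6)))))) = 6144 / 793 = 7.75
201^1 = 201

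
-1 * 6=-6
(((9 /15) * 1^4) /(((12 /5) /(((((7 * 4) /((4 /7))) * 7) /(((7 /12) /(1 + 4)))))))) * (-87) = -63945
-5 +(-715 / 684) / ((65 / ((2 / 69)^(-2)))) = -7339 / 304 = -24.14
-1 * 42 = -42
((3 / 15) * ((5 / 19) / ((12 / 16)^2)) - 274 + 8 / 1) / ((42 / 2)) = -45470 / 3591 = -12.66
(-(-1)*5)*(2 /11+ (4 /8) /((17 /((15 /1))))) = 1165 /374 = 3.11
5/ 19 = 0.26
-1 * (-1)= 1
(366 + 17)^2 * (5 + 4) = 1320201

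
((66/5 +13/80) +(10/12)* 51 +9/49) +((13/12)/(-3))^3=640109851/11430720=56.00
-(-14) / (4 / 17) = 119 / 2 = 59.50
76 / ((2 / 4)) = 152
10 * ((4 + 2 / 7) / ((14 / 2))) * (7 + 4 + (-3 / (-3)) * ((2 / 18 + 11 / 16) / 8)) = 67.96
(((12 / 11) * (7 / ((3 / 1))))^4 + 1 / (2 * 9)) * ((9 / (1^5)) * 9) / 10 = 99706041 / 292820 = 340.50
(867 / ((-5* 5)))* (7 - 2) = -867 / 5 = -173.40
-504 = -504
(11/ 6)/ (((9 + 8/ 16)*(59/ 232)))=2552/ 3363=0.76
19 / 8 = 2.38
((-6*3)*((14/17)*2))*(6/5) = -3024/85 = -35.58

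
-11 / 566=-0.02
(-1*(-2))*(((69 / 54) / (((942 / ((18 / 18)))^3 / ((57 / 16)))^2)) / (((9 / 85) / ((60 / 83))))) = 3528775 / 11134859407017795293184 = 0.00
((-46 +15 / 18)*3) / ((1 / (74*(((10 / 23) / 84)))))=-50135 / 966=-51.90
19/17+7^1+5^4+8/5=53951/85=634.72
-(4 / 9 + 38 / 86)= -343 / 387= -0.89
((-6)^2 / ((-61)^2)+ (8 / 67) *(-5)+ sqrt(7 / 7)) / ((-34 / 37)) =-3806523 / 8476438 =-0.45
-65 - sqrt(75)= -65 - 5 * sqrt(3)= -73.66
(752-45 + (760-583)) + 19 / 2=1787 / 2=893.50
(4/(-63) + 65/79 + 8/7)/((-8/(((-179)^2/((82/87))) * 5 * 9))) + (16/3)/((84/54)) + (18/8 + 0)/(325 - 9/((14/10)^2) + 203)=-1128025491873057/3101303632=-363726.23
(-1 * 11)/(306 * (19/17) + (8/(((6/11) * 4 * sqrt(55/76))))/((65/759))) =-2091375/63614552 + 180895 * sqrt(1045)/1208676488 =-0.03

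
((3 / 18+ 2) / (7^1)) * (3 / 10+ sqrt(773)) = 13 / 140+ 13 * sqrt(773) / 42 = 8.70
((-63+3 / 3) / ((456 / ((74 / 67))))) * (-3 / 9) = 1147 / 22914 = 0.05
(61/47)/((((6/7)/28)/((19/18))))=56791/1269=44.75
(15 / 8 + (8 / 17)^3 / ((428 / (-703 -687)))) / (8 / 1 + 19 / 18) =58158045 / 342750532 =0.17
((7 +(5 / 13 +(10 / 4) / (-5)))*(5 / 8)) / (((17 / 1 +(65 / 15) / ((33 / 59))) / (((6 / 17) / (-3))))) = -0.02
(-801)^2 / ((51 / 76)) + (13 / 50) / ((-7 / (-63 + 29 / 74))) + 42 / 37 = 420977326493 / 440300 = 956114.75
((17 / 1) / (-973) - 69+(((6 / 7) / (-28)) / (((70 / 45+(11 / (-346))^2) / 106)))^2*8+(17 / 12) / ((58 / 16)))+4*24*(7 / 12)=1808084452376672725084 / 81667801332266242317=22.14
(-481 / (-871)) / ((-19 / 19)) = -37 / 67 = -0.55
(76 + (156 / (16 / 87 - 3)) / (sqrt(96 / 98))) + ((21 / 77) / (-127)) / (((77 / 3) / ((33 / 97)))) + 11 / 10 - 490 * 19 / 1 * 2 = -18598.87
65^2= 4225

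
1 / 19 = 0.05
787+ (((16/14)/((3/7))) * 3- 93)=702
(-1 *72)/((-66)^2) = -2/121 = -0.02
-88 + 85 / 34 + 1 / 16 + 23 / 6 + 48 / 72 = -1295 / 16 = -80.94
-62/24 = -31/12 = -2.58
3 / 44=0.07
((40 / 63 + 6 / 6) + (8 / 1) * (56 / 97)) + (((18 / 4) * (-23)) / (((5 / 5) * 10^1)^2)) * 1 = 6378023 / 1222200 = 5.22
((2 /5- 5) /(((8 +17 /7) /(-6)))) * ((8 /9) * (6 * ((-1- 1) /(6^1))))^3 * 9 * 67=-88367104 /9855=-8966.73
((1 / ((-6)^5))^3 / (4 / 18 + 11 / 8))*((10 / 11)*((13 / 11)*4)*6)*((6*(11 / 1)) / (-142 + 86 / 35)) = 455 / 28018181740032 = 0.00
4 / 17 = 0.24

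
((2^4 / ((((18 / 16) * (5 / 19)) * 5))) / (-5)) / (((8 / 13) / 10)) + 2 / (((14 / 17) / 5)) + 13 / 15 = -34838 / 1575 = -22.12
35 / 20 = 7 / 4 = 1.75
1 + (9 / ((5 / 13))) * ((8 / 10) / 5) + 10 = 1843 / 125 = 14.74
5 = 5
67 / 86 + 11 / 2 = 6.28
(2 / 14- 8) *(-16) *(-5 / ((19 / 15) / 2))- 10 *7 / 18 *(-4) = -1169380 / 1197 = -976.93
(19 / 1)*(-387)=-7353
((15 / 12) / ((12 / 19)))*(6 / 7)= 95 / 56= 1.70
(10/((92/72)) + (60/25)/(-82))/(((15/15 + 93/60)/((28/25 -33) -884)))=-1122319352/400775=-2800.37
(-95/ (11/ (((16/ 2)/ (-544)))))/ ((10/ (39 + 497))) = 6.81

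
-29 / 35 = -0.83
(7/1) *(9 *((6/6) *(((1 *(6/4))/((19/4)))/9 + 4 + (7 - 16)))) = -5943/19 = -312.79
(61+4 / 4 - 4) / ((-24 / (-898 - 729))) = 47183 / 12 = 3931.92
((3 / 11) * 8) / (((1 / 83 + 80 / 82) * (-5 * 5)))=-81672 / 924275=-0.09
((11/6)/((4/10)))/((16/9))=165/64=2.58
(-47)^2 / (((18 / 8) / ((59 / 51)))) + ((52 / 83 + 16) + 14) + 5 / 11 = 488993855 / 419067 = 1166.86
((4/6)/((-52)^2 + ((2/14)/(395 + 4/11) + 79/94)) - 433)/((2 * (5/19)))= -191037889998923/232208579970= -822.70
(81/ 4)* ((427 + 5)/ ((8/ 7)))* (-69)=-1056321/ 2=-528160.50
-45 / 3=-15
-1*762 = -762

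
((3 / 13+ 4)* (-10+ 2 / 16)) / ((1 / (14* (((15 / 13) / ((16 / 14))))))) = -3193575 / 5408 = -590.53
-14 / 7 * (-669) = 1338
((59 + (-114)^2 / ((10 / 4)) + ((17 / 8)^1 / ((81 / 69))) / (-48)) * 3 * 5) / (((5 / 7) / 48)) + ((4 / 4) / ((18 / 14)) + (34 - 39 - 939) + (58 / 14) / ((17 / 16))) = 226986963013 / 42840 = 5298481.86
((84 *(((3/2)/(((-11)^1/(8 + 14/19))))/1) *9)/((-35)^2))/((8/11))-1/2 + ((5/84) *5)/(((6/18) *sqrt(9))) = -48413/39900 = -1.21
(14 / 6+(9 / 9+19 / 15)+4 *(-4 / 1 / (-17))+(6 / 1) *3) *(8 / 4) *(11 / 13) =44022 / 1105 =39.84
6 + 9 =15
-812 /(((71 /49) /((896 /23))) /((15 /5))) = -106950144 /1633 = -65493.05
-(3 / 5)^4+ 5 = 3044 / 625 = 4.87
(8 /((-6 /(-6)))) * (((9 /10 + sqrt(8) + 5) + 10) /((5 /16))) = 256 * sqrt(2) /5 + 10176 /25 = 479.45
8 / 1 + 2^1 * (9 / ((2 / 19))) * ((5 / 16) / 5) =299 / 16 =18.69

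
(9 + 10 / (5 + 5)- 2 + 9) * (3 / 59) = 51 / 59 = 0.86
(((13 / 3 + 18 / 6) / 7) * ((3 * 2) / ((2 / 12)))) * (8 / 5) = 2112 / 35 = 60.34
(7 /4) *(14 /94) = 49 /188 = 0.26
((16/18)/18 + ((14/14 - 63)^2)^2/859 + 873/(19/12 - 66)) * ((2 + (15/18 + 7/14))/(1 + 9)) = 924464472392/161353701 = 5729.43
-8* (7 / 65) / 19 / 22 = -28 / 13585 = -0.00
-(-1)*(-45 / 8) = -45 / 8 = -5.62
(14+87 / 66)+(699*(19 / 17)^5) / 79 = 75878303333 / 2467711466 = 30.75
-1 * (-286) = 286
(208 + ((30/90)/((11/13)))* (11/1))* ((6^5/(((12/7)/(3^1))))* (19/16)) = 6862401/2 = 3431200.50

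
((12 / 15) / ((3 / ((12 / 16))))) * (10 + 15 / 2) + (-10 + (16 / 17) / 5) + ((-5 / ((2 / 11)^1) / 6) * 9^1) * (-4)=26977 / 170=158.69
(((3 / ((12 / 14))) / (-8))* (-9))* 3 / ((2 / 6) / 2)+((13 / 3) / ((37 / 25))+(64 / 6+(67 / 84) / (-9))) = 4720609 / 55944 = 84.38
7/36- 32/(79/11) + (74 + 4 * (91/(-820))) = 40400281/583020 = 69.29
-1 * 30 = -30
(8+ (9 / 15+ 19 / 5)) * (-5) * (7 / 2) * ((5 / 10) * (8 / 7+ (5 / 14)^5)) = -19151211 / 153664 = -124.63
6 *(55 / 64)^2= 9075 / 2048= 4.43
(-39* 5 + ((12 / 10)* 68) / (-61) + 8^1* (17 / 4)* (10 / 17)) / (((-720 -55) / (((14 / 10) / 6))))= 376481 / 7091250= 0.05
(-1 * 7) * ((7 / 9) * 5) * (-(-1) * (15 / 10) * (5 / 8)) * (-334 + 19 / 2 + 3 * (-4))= 824425 / 96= 8587.76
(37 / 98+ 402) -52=34337 / 98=350.38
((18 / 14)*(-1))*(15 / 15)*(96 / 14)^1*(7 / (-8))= 54 / 7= 7.71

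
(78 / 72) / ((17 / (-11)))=-143 / 204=-0.70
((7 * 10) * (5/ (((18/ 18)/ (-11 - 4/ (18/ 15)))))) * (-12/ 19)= 60200/ 19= 3168.42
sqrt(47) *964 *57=54948 *sqrt(47)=376704.51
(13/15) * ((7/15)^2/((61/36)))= 2548/22875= 0.11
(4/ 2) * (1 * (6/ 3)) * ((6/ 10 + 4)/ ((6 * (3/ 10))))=92/ 9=10.22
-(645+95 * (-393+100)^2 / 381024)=-253916135 / 381024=-666.40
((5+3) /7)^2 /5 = 64 /245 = 0.26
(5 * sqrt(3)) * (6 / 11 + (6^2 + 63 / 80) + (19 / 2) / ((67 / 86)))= 2920111 * sqrt(3) / 11792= 428.92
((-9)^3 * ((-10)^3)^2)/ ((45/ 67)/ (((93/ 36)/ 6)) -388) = 378533250000/ 200659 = 1886450.40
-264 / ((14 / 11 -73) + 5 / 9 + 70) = 6534 / 29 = 225.31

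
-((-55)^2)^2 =-9150625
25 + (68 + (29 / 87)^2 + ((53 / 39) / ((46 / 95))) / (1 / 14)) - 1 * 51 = 219056 / 2691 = 81.40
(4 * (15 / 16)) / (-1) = -15 / 4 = -3.75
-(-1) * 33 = 33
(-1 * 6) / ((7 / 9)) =-7.71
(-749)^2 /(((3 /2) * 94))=3978.73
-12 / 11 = -1.09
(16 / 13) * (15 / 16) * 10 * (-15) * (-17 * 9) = 344250 / 13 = 26480.77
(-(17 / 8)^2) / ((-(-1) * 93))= -289 / 5952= -0.05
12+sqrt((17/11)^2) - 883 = -9564/11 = -869.45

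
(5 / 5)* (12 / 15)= 4 / 5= 0.80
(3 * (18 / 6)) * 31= 279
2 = 2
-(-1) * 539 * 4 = 2156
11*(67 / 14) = 737 / 14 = 52.64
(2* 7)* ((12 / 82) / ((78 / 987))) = 13818 / 533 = 25.92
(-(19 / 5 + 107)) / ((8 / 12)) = -831 / 5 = -166.20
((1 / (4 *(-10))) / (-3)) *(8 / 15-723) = -6.02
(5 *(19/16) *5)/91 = 475/1456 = 0.33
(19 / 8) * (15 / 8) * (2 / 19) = 15 / 32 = 0.47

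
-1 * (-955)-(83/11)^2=108666/121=898.07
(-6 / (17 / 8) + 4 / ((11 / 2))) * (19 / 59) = -7448 / 11033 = -0.68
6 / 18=1 / 3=0.33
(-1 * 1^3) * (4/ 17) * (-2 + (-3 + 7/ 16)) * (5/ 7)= 0.77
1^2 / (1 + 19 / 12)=0.39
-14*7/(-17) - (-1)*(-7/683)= 66815/11611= 5.75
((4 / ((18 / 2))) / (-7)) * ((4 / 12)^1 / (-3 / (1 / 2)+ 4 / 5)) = 10 / 2457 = 0.00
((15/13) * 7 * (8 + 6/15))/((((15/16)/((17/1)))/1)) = 79968/65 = 1230.28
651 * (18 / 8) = 5859 / 4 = 1464.75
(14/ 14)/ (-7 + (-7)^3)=-1/ 350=-0.00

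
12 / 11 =1.09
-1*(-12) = 12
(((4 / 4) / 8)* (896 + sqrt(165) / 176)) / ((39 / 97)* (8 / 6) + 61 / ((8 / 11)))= 97* sqrt(165) / 11528528 + 86912 / 65503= 1.33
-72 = -72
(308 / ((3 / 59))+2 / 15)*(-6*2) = -363448 / 5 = -72689.60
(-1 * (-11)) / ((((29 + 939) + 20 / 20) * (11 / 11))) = 0.01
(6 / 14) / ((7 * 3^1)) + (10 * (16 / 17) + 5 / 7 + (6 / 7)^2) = 9064 / 833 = 10.88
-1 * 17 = -17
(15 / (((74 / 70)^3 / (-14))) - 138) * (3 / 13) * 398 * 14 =-267353430624 / 658489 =-406010.47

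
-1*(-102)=102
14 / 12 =7 / 6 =1.17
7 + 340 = 347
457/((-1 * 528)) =-457/528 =-0.87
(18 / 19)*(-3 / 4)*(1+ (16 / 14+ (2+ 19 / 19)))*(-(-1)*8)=-3888 / 133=-29.23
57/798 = 1/14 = 0.07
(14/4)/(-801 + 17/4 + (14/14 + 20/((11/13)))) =-0.00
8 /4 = 2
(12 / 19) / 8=0.08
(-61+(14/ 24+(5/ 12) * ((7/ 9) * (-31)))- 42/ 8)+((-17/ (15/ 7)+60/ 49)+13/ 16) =-8637529/ 105840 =-81.61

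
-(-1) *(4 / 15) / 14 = 0.02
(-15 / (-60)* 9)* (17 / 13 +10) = 1323 / 52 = 25.44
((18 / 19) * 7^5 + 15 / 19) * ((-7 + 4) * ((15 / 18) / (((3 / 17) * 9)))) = -8571995 / 342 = -25064.31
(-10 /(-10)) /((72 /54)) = 3 /4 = 0.75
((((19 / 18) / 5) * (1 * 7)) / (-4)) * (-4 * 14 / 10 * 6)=12.41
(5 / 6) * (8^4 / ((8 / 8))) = 10240 / 3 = 3413.33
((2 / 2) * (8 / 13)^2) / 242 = 32 / 20449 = 0.00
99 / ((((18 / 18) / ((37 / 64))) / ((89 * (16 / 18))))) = 36223 / 8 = 4527.88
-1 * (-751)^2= -564001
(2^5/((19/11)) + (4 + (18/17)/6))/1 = 7333/323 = 22.70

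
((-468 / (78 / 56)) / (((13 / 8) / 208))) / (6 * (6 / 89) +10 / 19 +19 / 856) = -62253907968 / 1379473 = -45128.76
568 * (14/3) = 7952/3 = 2650.67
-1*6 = -6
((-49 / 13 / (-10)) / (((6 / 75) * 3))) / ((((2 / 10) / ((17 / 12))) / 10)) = 104125 / 936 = 111.24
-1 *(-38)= 38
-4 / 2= -2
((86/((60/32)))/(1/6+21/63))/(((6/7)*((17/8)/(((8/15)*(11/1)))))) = 3390464/11475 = 295.47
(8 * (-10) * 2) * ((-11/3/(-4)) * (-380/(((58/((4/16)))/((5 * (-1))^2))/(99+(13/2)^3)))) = 390438125/174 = 2243897.27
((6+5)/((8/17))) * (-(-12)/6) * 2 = 187/2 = 93.50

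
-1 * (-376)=376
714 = 714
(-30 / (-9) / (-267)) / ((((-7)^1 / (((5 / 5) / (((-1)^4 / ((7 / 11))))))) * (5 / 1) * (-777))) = -0.00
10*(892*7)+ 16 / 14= 437088 / 7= 62441.14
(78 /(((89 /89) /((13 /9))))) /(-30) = -169 /45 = -3.76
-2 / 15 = -0.13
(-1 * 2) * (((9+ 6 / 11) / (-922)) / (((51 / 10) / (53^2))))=983150 / 86207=11.40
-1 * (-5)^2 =-25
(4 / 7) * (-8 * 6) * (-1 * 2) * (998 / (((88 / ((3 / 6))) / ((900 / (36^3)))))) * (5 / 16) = 62375 / 33264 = 1.88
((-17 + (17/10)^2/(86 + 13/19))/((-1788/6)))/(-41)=-2794409/2012304600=-0.00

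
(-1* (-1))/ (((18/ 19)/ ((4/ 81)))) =38/ 729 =0.05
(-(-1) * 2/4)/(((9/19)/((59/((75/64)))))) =35872/675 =53.14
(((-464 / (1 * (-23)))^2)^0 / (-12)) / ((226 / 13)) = -13 / 2712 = -0.00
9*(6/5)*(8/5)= 432/25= 17.28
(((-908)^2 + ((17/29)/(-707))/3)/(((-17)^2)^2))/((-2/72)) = -608543473908/1712431063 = -355.37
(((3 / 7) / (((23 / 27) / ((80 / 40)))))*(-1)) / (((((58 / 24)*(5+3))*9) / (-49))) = 189 / 667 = 0.28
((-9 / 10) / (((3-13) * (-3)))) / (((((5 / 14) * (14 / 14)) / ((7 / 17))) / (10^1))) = -147 / 425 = -0.35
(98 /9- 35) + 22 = -19 /9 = -2.11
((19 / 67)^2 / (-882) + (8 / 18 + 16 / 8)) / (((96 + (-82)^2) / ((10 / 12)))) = 9677923 / 32402894832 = 0.00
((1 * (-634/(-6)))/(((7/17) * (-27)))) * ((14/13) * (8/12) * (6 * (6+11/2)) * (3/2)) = -247894/351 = -706.25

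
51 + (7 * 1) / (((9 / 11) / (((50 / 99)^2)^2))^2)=315303051771218011 / 6177051260219961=51.04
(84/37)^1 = 84/37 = 2.27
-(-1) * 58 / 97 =58 / 97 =0.60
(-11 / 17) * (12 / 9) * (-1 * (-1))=-44 / 51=-0.86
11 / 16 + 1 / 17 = 0.75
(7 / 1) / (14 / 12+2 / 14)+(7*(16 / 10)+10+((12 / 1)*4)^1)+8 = 908 / 11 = 82.55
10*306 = 3060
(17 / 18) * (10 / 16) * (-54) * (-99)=25245 / 8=3155.62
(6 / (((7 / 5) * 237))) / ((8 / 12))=15 / 553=0.03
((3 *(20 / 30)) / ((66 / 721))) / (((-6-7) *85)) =-721 / 36465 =-0.02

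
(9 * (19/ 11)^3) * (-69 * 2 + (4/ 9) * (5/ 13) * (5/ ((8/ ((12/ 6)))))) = -110573939/ 17303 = -6390.45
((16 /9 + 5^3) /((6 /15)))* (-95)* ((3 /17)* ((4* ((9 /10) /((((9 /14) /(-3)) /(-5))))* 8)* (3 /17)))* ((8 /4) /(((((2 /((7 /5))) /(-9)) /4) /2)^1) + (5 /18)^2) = 495233775260 /7803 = 63467099.23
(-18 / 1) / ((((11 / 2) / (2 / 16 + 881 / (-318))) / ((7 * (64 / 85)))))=452256 / 9911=45.63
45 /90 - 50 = -99 /2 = -49.50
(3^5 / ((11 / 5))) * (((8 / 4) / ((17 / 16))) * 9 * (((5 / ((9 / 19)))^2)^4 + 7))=1061472738274827520 / 3680721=288387176934.85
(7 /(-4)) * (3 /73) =-21 /292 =-0.07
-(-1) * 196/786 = 98/393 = 0.25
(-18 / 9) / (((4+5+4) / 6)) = -12 / 13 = -0.92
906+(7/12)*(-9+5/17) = 900.92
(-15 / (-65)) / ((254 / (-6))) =-0.01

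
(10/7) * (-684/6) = -162.86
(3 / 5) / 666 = 1 / 1110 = 0.00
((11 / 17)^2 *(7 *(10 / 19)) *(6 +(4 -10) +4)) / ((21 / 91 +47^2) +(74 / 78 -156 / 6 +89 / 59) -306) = 38978940 / 11874732271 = 0.00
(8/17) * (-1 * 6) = -48/17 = -2.82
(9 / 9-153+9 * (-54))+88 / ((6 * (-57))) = -109142 / 171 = -638.26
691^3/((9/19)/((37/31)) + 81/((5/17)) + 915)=1159736889065/4185651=277074.44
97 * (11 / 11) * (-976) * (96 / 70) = -4544256 / 35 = -129835.89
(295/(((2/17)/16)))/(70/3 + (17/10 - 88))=-1203600/1889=-637.16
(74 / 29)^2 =5476 / 841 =6.51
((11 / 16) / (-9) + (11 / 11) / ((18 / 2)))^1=5 / 144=0.03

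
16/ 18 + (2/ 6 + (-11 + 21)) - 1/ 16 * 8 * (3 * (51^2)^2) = -182660225/ 18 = -10147790.28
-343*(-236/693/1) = 11564/99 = 116.81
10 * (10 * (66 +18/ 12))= 6750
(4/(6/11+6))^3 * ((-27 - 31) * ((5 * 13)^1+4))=-887777/972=-913.35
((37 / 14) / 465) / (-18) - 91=-91.00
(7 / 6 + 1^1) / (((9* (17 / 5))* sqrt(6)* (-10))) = -13* sqrt(6) / 11016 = -0.00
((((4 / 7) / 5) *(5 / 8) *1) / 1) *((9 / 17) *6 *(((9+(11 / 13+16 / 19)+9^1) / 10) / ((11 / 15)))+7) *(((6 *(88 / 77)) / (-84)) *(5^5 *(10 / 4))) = -11206656250 / 15842827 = -707.36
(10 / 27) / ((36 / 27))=0.28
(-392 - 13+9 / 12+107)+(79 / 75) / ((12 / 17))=-133091 / 450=-295.76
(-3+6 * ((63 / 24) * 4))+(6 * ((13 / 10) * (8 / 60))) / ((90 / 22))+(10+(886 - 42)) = 1028536 / 1125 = 914.25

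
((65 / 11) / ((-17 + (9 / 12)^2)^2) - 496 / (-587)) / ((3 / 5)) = 645256240 / 446624233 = 1.44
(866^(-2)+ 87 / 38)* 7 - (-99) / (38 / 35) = 1527660505 / 14249164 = 107.21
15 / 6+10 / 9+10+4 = 317 / 18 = 17.61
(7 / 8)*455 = 398.12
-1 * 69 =-69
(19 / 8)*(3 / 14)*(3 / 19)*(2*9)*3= 243 / 56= 4.34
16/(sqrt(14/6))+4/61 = 4/61+16 * sqrt(21)/7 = 10.54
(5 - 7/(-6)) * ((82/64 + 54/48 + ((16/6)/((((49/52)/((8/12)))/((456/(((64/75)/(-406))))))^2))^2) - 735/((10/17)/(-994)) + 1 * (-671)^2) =11221063183253053297091007745/460992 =24341123453884347878251.70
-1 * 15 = -15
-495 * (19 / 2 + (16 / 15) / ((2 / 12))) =-15741 / 2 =-7870.50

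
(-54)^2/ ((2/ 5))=7290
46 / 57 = 0.81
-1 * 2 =-2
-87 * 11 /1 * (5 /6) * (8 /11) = -580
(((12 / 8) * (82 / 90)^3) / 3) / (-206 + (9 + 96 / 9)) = -68921 / 33959250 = -0.00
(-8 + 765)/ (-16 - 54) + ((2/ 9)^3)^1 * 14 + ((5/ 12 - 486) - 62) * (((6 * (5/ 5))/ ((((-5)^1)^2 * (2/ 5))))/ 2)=-174.94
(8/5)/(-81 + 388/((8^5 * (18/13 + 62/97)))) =-167247872/8466311935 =-0.02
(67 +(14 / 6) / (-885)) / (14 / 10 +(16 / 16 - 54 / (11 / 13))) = -978329 / 896859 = -1.09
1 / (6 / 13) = 13 / 6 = 2.17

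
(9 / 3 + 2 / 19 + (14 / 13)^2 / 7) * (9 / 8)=94527 / 25688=3.68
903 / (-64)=-903 / 64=-14.11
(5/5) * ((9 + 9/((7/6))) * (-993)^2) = 115367733/7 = 16481104.71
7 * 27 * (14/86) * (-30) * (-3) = 119070/43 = 2769.07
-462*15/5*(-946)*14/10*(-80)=-146849472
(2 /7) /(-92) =-1 /322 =-0.00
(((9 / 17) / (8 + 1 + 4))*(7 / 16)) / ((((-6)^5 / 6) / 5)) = -35 / 509184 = -0.00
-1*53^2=-2809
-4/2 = -2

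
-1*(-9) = 9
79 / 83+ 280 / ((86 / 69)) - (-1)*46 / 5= 4190059 / 17845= 234.80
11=11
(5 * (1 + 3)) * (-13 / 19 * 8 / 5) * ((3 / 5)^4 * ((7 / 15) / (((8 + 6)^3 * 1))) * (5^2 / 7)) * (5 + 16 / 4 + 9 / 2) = -18954 / 814625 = -0.02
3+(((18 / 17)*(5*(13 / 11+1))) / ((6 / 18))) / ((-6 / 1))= -2.78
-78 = -78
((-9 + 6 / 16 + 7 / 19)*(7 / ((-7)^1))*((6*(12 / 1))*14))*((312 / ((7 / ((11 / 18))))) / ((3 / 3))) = 4307160 / 19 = 226692.63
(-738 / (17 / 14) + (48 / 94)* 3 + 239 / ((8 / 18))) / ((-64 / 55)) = 12037905 / 204544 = 58.85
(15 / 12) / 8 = 5 / 32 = 0.16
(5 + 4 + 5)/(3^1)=14/3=4.67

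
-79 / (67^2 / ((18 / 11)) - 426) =-1422 / 41711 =-0.03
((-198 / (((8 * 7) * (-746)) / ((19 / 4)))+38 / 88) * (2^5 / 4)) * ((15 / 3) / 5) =417563 / 114884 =3.63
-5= -5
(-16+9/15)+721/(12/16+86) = -12299/1735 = -7.09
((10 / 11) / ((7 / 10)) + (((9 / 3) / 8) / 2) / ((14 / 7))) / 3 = 3431 / 7392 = 0.46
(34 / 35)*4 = 136 / 35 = 3.89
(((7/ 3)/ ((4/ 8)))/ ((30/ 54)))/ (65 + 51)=21/ 290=0.07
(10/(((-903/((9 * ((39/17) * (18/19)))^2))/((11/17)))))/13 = -112586760/533851493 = -0.21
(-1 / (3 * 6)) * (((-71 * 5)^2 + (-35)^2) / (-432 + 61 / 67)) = 4262875 / 259947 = 16.40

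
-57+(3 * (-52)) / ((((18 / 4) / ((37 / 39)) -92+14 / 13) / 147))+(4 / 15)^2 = 260113417 / 1243575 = 209.17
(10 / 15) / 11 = 2 / 33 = 0.06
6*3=18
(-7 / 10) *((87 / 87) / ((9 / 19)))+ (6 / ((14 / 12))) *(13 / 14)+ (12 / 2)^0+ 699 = 3101543 / 4410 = 703.30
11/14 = 0.79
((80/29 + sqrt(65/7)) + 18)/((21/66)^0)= sqrt(455)/7 + 602/29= 23.81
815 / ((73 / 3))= 2445 / 73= 33.49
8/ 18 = 4/ 9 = 0.44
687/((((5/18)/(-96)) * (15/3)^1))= -1187136/25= -47485.44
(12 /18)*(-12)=-8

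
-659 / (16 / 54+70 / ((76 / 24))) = -338067 / 11492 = -29.42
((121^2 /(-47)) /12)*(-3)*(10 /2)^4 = 9150625 /188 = 48673.54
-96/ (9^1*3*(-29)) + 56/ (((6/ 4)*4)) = 2468/ 261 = 9.46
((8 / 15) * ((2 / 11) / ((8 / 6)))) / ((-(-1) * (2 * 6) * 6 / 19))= 19 / 990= 0.02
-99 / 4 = -24.75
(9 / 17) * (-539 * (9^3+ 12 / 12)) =-208307.65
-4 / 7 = -0.57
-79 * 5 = -395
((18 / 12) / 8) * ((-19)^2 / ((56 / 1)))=1.21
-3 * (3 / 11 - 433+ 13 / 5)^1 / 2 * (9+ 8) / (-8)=-1371.03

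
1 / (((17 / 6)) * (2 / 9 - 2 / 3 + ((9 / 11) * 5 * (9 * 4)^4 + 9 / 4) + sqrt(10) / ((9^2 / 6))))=11637081426168 / 226553976803069511389 - 627264 * sqrt(10) / 1132769884015347556945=0.00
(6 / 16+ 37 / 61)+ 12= 6335 / 488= 12.98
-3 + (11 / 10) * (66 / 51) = -134 / 85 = -1.58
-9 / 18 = -1 / 2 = -0.50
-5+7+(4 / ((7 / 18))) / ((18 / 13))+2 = 11.43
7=7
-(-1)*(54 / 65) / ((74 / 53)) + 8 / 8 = 3836 / 2405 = 1.60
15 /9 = 5 /3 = 1.67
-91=-91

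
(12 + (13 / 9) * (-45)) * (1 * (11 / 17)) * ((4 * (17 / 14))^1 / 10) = -583 / 35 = -16.66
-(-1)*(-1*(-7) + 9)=16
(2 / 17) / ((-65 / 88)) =-176 / 1105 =-0.16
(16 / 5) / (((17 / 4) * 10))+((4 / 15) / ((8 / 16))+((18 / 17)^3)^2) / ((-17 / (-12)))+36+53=927841627873 / 10258466825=90.45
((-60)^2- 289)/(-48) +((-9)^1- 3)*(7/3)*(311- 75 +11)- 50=-337679/48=-7034.98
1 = 1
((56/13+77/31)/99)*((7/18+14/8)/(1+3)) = 19159/522288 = 0.04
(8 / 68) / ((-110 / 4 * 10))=-2 / 4675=-0.00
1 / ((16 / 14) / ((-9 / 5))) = -63 / 40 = -1.58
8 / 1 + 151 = 159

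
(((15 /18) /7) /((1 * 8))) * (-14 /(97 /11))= -55 /2328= -0.02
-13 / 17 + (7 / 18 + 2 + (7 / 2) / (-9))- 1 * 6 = -81 / 17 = -4.76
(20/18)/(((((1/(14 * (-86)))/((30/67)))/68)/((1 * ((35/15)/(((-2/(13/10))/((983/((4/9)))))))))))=9154620020/67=136636119.70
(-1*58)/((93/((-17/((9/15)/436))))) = 2149480/279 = 7704.23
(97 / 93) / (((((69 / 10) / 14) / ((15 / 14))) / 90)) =145500 / 713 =204.07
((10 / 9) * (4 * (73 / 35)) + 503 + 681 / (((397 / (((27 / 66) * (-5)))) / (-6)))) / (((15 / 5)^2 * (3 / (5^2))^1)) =3668202400 / 7428267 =493.82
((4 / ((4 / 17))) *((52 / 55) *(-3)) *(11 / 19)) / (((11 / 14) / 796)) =-29553888 / 1045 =-28281.23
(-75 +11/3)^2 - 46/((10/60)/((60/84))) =308152/63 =4891.30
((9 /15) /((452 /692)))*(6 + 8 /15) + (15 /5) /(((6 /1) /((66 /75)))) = 18197 /2825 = 6.44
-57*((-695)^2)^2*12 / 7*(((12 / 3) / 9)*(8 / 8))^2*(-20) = 5674175823200000 / 63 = 90066282907936.51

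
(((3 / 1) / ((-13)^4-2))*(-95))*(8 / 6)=-380 / 28559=-0.01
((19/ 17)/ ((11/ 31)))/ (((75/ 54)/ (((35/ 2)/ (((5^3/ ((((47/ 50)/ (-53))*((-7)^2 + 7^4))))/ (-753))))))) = 64349438013/ 6194375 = 10388.37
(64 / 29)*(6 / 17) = 384 / 493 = 0.78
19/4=4.75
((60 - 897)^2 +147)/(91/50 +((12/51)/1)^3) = 172130885400/450283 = 382272.67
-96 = -96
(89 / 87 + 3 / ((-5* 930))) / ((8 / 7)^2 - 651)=-6755287 / 4292949750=-0.00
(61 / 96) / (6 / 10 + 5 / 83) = 25315 / 26304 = 0.96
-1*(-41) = 41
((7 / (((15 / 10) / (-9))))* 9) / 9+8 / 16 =-83 / 2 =-41.50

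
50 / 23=2.17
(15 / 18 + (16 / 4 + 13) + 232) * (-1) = -1499 / 6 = -249.83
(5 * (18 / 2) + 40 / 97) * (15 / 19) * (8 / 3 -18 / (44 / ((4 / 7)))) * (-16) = -198048800 / 141911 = -1395.58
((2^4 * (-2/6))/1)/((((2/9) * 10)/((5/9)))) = -4/3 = -1.33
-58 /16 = -29 /8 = -3.62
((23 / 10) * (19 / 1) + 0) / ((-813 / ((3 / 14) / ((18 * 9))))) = -437 / 6146280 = -0.00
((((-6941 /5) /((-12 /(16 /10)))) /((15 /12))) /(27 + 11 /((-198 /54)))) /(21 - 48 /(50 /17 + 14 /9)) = 298463 /499500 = 0.60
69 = 69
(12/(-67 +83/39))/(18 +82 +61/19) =-4446/2480665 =-0.00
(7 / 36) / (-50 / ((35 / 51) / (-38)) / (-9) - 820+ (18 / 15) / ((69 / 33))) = -5635 / 32661768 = -0.00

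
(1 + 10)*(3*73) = 2409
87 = 87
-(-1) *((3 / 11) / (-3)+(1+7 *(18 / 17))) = 1556 / 187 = 8.32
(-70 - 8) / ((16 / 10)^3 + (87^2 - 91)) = -1625 / 155877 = -0.01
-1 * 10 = -10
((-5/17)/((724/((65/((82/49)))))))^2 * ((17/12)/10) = 50721125/1438020244992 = 0.00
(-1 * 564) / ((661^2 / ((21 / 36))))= -329 / 436921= -0.00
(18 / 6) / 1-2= 1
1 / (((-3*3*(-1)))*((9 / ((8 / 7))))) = 8 / 567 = 0.01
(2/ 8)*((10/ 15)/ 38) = 1/ 228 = 0.00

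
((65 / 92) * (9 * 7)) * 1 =44.51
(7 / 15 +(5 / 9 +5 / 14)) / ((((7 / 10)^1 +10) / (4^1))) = 3476 / 6741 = 0.52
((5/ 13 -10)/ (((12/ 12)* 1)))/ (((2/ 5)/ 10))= -3125/ 13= -240.38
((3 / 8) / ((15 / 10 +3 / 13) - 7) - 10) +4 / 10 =-26499 / 2740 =-9.67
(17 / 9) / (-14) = -17 / 126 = -0.13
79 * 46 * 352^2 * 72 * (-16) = -518707740672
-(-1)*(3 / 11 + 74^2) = 60239 / 11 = 5476.27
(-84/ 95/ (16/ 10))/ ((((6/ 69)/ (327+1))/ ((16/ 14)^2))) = -362112/ 133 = -2722.65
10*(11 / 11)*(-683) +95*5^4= 52545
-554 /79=-7.01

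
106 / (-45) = -106 / 45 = -2.36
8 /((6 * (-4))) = -1 /3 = -0.33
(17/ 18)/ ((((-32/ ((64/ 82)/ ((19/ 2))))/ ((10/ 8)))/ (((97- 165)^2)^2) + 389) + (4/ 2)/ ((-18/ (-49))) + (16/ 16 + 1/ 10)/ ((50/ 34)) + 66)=11358856000/ 5546772422677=0.00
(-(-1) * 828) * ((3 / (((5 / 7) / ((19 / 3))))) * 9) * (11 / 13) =10902276 / 65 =167727.32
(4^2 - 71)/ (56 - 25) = -55/ 31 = -1.77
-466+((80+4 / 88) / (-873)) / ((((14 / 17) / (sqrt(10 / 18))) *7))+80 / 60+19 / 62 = -86371 / 186 - 9979 *sqrt(5) / 1882188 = -464.37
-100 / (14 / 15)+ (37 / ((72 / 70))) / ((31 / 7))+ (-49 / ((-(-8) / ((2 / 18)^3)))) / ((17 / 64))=-1065511721 / 10757124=-99.05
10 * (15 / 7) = 150 / 7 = 21.43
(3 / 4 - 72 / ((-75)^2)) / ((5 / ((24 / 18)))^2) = 0.05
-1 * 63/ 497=-9/ 71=-0.13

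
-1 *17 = -17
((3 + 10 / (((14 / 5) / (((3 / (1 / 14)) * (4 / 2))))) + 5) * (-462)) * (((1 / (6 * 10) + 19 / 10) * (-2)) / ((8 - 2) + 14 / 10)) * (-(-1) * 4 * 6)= 65456160 / 37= 1769085.41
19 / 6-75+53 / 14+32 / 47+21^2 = 368776 / 987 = 373.63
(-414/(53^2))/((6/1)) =-69/2809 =-0.02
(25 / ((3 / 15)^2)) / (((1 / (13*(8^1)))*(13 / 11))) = 55000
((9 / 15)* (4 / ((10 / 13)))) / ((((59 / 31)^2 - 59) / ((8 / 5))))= -299832 / 3326125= -0.09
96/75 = 32/25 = 1.28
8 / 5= 1.60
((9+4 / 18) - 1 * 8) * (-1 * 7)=-77 / 9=-8.56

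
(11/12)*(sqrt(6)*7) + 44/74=16.31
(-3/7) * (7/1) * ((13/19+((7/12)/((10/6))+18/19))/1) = -2259/380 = -5.94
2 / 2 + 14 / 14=2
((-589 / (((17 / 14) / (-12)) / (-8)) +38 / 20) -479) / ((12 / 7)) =-55980869 / 2040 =-27441.60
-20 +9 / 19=-371 / 19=-19.53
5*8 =40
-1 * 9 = -9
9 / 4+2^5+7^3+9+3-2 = 1549 / 4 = 387.25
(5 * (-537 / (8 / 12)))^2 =64883025 / 4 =16220756.25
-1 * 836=-836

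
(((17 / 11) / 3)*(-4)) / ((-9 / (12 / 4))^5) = 68 / 8019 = 0.01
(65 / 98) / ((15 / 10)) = 65 / 147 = 0.44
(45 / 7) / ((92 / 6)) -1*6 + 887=283817 / 322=881.42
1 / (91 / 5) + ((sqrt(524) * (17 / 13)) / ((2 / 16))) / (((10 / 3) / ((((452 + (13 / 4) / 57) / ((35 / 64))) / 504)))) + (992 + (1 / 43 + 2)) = 28034768 * sqrt(131) / 2723175 + 3889828 / 3913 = 1111.91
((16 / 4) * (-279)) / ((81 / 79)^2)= -773884 / 729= -1061.57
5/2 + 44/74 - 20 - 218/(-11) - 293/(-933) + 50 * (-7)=-263361055/759462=-346.77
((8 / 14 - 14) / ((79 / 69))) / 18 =-1081 / 1659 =-0.65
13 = 13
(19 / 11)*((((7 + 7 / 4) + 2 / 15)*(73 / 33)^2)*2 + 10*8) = 103625183 / 359370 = 288.35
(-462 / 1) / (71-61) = -231 / 5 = -46.20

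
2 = 2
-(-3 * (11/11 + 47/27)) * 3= 74/3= 24.67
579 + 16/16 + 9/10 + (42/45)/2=17441/30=581.37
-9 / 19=-0.47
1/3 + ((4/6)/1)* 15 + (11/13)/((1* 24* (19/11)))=20459/1976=10.35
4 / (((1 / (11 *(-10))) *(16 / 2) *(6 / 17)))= -935 / 6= -155.83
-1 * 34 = -34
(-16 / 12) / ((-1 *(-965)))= -0.00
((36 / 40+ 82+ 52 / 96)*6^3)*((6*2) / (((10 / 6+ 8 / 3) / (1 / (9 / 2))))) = 720936 / 65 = 11091.32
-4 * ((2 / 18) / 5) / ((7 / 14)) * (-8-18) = 208 / 45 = 4.62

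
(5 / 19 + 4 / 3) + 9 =604 / 57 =10.60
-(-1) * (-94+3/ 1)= -91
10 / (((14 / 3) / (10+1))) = 165 / 7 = 23.57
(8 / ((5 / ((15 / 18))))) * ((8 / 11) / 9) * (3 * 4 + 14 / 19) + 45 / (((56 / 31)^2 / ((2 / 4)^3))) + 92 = 1223899885 / 12870144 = 95.10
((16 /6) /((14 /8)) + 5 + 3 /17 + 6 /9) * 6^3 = 189360 /119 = 1591.26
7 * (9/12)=21/4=5.25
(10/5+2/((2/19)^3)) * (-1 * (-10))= 34335/2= 17167.50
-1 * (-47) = 47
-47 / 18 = -2.61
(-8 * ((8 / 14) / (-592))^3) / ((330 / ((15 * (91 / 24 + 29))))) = 0.00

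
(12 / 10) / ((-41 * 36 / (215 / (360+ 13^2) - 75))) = 3946 / 65067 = 0.06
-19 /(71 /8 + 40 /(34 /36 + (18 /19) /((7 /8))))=-737656 /1110643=-0.66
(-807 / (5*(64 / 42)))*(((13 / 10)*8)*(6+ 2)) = -220311 / 25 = -8812.44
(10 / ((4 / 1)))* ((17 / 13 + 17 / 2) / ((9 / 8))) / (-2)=-425 / 39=-10.90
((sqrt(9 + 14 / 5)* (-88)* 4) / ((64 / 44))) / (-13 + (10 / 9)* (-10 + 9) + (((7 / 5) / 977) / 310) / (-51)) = 58.91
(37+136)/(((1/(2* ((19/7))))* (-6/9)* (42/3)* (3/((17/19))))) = -2941/98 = -30.01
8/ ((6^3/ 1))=1/ 27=0.04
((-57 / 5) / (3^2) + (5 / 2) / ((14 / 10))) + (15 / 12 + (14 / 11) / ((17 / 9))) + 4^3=5218421 / 78540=66.44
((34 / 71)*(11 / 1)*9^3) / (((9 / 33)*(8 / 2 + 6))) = 499851 / 355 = 1408.03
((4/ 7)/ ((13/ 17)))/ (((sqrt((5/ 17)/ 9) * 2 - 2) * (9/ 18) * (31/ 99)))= -257499/ 104377 - 5049 * sqrt(85)/ 104377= -2.91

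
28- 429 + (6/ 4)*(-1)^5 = -805/ 2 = -402.50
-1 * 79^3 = -493039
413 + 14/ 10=2072/ 5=414.40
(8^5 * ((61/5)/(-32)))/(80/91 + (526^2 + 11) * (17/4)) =-372736/35084845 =-0.01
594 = 594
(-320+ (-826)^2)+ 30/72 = 8183477/12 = 681956.42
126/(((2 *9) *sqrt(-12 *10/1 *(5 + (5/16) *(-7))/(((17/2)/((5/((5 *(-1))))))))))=7 *sqrt(51)/45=1.11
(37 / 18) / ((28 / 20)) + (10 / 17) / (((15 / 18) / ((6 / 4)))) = 5413 / 2142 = 2.53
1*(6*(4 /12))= 2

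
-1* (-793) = 793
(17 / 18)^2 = 289 / 324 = 0.89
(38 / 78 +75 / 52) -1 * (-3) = 769 / 156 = 4.93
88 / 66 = 4 / 3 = 1.33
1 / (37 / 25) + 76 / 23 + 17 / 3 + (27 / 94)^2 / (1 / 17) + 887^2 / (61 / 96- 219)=-1698599956237261 / 472889810604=-3591.96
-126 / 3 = -42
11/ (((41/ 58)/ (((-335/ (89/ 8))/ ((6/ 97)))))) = -82927240/ 10947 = -7575.34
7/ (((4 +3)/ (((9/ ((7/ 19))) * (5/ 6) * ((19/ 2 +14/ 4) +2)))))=305.36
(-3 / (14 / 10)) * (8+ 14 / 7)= -150 / 7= -21.43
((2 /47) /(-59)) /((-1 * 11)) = 2 /30503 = 0.00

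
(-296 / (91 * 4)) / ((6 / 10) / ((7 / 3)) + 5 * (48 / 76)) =-0.24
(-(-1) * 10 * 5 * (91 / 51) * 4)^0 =1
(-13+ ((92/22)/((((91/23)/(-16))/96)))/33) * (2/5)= -1369678/55055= -24.88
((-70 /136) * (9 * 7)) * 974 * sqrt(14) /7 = -153405 * sqrt(14) /34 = -16882.03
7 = 7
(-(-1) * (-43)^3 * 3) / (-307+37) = 883.41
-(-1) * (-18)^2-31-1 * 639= -346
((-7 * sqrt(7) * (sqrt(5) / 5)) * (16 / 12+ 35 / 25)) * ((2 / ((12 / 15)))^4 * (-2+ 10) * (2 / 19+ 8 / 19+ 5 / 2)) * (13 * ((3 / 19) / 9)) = -10726625 * sqrt(35) / 12996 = -4883.01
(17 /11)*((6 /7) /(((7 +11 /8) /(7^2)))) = 5712 /737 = 7.75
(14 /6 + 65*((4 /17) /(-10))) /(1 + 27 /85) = 205 /336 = 0.61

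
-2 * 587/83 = -1174/83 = -14.14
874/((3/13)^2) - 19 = 147535/9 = 16392.78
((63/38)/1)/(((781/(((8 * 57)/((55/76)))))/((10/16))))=7182/8591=0.84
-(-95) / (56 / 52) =1235 / 14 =88.21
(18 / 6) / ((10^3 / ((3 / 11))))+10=110009 / 11000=10.00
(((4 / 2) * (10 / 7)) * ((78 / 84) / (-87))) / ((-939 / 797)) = 103610 / 4002957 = 0.03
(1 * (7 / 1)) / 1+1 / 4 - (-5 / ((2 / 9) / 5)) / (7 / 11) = 5153 / 28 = 184.04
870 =870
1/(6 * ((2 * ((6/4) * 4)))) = 1/72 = 0.01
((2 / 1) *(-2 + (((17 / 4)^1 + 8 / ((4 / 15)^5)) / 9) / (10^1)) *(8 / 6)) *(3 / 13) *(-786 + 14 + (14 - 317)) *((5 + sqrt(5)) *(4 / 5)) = -12186845 / 72 - 2437369 *sqrt(5) / 72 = -244957.89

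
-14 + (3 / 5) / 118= -8257 / 590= -13.99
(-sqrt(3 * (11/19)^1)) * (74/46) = -37 * sqrt(627)/437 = -2.12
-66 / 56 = -33 / 28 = -1.18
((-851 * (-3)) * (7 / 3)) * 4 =23828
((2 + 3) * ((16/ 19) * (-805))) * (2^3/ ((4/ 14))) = -1803200/ 19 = -94905.26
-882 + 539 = -343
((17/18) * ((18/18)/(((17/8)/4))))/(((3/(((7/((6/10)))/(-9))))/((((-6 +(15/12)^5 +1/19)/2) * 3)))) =657265/196992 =3.34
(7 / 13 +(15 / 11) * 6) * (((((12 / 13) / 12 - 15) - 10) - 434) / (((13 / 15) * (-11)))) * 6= 669564180 / 265837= 2518.70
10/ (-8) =-5/ 4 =-1.25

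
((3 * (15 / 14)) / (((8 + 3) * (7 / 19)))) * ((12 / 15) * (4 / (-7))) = -1368 / 3773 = -0.36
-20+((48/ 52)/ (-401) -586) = -3159090/ 5213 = -606.00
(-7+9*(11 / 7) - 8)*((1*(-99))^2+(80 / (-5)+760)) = -63270 / 7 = -9038.57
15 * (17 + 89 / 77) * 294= 880740 / 11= 80067.27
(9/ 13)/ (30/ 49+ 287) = 441/ 183209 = 0.00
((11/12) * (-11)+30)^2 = 57121/144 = 396.67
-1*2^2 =-4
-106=-106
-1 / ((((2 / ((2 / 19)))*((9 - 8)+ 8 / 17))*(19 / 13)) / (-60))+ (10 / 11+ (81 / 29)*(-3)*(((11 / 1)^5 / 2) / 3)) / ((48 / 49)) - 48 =-12694063474657 / 55276320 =-229647.41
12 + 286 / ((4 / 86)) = 6161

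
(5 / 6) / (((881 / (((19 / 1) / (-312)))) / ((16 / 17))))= -95 / 1752309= -0.00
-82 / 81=-1.01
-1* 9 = -9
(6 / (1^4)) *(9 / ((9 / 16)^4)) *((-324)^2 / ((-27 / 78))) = -163577856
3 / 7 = 0.43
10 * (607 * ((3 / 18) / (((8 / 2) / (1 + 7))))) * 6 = 12140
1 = 1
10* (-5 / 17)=-50 / 17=-2.94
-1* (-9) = 9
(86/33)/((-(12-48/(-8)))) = -43/297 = -0.14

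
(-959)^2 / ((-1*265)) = -919681 / 265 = -3470.49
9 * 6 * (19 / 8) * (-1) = -513 / 4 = -128.25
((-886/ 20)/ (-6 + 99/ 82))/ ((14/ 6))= 18163/ 4585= 3.96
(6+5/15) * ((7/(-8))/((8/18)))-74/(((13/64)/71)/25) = -269009987/416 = -646658.62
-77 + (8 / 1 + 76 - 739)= -732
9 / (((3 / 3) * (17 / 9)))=81 / 17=4.76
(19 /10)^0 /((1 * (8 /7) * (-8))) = -7 /64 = -0.11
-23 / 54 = -0.43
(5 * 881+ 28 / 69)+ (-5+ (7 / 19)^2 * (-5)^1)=4399.73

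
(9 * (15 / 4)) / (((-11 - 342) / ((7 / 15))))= -63 / 1412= -0.04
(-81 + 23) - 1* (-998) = 940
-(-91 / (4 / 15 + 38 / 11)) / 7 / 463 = 2145 / 284282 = 0.01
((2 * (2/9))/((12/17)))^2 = 0.40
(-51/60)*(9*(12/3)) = -153/5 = -30.60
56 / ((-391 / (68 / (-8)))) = 28 / 23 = 1.22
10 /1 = 10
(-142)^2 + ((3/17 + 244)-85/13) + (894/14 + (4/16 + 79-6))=127093755/6188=20538.75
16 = 16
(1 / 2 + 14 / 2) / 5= 3 / 2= 1.50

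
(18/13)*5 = 90/13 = 6.92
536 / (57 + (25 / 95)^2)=96748 / 10301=9.39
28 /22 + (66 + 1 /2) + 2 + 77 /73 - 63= 12571 /1606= 7.83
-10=-10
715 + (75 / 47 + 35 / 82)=2763405 / 3854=717.02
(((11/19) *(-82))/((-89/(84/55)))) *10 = 13776/1691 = 8.15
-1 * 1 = -1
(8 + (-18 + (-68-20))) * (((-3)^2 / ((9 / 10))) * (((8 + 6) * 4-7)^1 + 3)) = -50960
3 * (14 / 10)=21 / 5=4.20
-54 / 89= -0.61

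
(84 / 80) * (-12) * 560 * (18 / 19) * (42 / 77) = -762048 / 209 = -3646.16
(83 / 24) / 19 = 83 / 456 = 0.18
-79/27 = -2.93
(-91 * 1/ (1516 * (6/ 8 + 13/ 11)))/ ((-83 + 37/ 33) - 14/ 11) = 4719/ 12628280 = 0.00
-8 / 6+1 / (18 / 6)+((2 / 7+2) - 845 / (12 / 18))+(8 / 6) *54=-16719 / 14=-1194.21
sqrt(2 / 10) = sqrt(5) / 5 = 0.45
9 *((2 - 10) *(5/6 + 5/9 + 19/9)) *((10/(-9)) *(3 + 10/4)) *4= 6160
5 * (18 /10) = 9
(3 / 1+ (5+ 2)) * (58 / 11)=580 / 11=52.73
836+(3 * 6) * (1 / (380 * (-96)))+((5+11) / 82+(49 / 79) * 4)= 16516140043 / 19693120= 838.68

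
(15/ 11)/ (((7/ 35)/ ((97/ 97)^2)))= 75/ 11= 6.82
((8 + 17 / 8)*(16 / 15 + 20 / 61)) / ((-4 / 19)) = -163647 / 2440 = -67.07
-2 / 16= -1 / 8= -0.12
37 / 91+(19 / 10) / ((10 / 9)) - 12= -89939 / 9100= -9.88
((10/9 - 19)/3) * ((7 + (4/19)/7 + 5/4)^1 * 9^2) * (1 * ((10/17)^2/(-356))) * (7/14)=7598625/3909592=1.94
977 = 977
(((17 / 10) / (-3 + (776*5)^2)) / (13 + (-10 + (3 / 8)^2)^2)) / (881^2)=34816 / 26372748876735015265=0.00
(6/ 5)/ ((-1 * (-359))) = 6/ 1795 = 0.00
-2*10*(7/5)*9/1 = -252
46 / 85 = 0.54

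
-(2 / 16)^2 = -1 / 64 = -0.02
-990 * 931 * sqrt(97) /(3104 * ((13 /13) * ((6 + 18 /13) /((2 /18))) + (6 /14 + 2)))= -41936895 * sqrt(97) /9729488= -42.45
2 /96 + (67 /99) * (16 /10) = 8741 /7920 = 1.10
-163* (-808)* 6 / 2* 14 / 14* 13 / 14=2568228 / 7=366889.71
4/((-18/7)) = -14/9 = -1.56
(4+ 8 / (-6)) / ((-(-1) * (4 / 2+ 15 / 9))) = 8 / 11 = 0.73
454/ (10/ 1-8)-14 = 213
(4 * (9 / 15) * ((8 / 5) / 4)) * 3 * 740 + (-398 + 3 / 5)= 8669 / 5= 1733.80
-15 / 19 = -0.79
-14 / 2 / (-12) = 7 / 12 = 0.58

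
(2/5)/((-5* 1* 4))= -1/50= -0.02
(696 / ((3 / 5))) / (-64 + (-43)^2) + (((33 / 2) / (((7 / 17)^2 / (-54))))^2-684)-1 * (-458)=3381564890701 / 122451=27615657.62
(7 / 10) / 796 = 7 / 7960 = 0.00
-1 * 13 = -13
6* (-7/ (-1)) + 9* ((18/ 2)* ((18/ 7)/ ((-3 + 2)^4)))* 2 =3210/ 7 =458.57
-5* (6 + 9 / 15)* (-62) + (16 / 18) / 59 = 1086434 / 531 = 2046.02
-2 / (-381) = 2 / 381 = 0.01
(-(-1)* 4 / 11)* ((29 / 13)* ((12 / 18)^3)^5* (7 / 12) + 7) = 15675658348 / 6155681103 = 2.55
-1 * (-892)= 892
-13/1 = -13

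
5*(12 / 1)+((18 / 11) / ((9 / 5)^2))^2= 590560 / 9801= 60.26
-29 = -29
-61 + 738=677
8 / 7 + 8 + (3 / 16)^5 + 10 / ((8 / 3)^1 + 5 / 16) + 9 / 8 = 14300853803 / 1049624576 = 13.62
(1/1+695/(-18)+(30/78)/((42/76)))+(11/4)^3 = -844855/52416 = -16.12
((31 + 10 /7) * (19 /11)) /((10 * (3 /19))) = 81947 /2310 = 35.47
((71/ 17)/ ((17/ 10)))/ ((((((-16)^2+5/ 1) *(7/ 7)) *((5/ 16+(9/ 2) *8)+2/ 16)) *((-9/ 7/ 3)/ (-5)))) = 397600/ 131925321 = 0.00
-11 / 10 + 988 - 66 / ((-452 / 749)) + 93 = 671936 / 565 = 1189.27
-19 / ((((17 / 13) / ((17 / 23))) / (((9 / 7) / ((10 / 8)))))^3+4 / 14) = -3.53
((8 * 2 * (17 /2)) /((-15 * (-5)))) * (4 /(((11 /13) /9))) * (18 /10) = 190944 /1375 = 138.87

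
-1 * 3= -3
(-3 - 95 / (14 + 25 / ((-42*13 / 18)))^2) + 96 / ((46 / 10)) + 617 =20973755817 / 33064823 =634.32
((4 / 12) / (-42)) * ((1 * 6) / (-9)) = 1 / 189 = 0.01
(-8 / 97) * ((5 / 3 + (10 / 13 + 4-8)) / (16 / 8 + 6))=61 / 3783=0.02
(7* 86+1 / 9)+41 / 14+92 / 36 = 25519 / 42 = 607.60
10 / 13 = 0.77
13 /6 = 2.17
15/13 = 1.15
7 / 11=0.64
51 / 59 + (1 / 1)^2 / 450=23009 / 26550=0.87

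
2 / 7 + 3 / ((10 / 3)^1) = 83 / 70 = 1.19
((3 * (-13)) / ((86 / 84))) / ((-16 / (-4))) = -9.52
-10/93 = -0.11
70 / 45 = 14 / 9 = 1.56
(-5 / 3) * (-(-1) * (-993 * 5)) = 8275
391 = 391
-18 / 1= -18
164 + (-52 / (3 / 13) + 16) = -136 / 3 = -45.33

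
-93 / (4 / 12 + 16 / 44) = -3069 / 23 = -133.43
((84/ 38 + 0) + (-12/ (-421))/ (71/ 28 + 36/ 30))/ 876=1546601/ 610787642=0.00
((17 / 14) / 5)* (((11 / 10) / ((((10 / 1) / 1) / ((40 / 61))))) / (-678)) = -187 / 7237650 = -0.00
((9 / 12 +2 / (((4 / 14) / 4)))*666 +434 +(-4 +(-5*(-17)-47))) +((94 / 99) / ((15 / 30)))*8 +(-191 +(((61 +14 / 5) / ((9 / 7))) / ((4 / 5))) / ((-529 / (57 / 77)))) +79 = 4088835475 / 209484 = 19518.61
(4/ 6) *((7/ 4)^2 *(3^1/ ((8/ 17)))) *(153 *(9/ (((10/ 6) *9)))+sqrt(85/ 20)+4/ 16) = 833 *sqrt(17)/ 128+1533553/ 1280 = 1224.92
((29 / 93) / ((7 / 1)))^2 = 841 / 423801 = 0.00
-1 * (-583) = 583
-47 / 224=-0.21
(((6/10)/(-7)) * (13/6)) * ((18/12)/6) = -13/280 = -0.05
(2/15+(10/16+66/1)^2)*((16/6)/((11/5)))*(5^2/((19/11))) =106536575/1368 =77877.61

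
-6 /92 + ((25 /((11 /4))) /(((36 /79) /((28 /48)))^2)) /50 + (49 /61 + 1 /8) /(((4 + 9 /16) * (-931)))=22755153276521 /97872435416448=0.23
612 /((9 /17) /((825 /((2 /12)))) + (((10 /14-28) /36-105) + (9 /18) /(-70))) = -360498600 /62300857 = -5.79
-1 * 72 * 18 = -1296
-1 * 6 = -6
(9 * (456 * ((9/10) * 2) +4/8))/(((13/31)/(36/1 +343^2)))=2074358357.65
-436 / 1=-436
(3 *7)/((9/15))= 35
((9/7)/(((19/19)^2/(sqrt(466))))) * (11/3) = 33 * sqrt(466)/7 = 101.77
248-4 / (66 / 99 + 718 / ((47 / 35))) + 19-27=4528899 / 18871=239.99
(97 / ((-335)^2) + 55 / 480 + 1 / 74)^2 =2642671321072561 / 158900455578240000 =0.02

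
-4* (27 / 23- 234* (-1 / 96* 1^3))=-1329 / 92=-14.45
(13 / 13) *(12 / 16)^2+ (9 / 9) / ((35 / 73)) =1483 / 560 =2.65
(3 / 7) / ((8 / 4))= 3 / 14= 0.21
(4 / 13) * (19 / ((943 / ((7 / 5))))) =532 / 61295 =0.01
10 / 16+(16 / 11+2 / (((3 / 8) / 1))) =1957 / 264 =7.41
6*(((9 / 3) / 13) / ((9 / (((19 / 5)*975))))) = 570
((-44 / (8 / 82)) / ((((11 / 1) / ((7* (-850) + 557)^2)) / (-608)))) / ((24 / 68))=6162645729712 / 3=2054215243237.33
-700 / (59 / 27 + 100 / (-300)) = -378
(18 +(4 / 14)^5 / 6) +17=35.00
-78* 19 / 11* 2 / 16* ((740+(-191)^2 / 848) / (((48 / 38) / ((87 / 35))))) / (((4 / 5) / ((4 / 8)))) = -271105632291 / 16715776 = -16218.55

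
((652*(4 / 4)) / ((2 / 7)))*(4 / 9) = 9128 / 9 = 1014.22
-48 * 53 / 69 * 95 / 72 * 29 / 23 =-292030 / 4761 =-61.34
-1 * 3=-3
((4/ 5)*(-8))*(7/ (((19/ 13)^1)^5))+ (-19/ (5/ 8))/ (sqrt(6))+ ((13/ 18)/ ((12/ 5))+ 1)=-76*sqrt(6)/ 15 - 14485721417/ 2674186920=-17.83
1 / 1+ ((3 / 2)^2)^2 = 97 / 16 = 6.06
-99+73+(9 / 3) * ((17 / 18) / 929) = -144907 / 5574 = -26.00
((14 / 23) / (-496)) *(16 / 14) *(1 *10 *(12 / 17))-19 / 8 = -231259 / 96968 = -2.38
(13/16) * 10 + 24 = 257/8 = 32.12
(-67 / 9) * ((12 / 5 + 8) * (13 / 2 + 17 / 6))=-97552 / 135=-722.61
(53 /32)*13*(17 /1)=11713 /32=366.03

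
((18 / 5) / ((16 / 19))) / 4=171 / 160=1.07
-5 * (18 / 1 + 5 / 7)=-655 / 7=-93.57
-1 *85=-85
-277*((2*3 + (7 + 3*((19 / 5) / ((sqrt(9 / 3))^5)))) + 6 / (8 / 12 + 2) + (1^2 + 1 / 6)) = -54569 / 12 - 5263*sqrt(3) / 45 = -4749.99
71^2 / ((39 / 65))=25205 / 3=8401.67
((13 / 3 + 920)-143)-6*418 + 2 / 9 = -15538 / 9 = -1726.44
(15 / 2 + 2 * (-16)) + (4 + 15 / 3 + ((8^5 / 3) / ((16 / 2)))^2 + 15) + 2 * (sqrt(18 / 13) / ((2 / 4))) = 12 * sqrt(26) / 13 + 33554423 / 18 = 1864139.32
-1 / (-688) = 1 / 688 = 0.00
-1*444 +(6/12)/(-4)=-444.12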